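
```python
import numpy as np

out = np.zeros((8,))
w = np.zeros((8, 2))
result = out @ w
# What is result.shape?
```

(2,)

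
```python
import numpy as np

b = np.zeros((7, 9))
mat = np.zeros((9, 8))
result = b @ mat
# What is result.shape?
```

(7, 8)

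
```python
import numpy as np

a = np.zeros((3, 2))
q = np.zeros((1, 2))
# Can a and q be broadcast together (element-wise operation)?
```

Yes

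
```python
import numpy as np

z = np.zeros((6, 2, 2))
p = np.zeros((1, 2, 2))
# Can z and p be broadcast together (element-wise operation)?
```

Yes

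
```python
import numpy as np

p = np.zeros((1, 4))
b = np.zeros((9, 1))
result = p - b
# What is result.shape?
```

(9, 4)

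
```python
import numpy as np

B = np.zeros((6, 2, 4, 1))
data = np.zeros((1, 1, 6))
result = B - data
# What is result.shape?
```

(6, 2, 4, 6)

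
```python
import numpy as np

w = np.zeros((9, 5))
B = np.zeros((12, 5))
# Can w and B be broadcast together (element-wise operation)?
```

No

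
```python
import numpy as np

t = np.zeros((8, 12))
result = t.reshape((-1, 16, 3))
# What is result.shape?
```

(2, 16, 3)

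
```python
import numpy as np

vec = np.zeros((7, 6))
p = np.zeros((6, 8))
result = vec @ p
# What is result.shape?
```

(7, 8)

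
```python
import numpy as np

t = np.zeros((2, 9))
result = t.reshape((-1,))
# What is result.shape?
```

(18,)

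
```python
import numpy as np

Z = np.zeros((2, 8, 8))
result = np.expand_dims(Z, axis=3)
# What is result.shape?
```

(2, 8, 8, 1)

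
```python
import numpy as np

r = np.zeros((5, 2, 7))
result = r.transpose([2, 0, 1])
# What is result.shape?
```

(7, 5, 2)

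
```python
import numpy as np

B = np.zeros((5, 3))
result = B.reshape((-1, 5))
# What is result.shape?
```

(3, 5)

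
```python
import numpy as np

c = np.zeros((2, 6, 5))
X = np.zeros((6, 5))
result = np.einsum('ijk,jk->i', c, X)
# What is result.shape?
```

(2,)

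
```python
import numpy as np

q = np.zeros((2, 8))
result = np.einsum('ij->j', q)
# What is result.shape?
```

(8,)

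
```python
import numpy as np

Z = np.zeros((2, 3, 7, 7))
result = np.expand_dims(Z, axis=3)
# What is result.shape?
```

(2, 3, 7, 1, 7)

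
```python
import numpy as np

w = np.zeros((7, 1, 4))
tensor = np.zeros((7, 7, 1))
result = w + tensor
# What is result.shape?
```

(7, 7, 4)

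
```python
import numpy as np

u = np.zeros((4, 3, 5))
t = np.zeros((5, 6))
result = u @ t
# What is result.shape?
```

(4, 3, 6)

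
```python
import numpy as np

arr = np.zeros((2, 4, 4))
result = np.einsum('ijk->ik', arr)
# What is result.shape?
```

(2, 4)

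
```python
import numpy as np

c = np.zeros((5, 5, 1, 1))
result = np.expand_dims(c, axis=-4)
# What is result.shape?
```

(5, 1, 5, 1, 1)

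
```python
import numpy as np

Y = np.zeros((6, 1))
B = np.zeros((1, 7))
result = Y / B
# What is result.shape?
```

(6, 7)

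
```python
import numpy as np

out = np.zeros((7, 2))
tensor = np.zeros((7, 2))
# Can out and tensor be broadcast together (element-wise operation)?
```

Yes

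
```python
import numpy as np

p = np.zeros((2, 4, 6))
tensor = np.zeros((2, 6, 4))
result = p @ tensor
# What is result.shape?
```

(2, 4, 4)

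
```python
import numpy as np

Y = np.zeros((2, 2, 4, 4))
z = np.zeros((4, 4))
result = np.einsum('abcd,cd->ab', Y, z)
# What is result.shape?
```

(2, 2)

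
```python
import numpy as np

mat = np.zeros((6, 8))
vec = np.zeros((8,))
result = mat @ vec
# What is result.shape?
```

(6,)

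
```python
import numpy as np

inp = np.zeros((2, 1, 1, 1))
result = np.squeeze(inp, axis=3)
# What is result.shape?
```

(2, 1, 1)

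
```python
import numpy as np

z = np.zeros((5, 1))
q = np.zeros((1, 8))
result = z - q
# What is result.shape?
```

(5, 8)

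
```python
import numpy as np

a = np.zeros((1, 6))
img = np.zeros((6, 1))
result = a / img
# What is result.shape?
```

(6, 6)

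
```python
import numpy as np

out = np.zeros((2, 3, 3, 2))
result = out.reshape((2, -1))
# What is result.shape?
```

(2, 18)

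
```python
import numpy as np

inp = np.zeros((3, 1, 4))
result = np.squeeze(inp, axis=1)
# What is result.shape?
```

(3, 4)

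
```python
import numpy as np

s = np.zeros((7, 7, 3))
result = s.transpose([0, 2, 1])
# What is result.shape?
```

(7, 3, 7)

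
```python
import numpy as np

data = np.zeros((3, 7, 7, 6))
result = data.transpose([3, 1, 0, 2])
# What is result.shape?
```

(6, 7, 3, 7)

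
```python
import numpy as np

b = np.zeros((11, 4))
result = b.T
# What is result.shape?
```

(4, 11)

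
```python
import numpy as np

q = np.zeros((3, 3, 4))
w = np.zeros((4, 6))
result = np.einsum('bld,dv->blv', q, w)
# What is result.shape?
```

(3, 3, 6)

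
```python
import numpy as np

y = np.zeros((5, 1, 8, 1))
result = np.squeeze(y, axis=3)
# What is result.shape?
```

(5, 1, 8)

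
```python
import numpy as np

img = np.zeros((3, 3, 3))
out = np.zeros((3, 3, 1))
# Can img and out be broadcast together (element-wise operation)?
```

Yes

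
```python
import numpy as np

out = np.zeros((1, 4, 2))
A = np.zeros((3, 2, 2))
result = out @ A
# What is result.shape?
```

(3, 4, 2)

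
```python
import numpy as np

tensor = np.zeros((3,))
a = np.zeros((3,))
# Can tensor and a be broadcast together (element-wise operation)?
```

Yes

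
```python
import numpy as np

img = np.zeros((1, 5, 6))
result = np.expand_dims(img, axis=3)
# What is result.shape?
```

(1, 5, 6, 1)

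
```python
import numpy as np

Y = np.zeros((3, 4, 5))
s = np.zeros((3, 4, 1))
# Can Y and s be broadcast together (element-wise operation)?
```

Yes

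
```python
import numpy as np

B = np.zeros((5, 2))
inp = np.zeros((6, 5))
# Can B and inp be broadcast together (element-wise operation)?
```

No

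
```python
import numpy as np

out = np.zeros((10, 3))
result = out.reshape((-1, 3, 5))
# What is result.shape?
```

(2, 3, 5)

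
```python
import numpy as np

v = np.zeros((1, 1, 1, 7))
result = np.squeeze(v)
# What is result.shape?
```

(7,)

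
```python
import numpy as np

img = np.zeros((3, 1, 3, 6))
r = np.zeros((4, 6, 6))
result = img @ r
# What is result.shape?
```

(3, 4, 3, 6)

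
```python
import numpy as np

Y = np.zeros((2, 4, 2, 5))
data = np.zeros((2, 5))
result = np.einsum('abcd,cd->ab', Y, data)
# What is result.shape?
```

(2, 4)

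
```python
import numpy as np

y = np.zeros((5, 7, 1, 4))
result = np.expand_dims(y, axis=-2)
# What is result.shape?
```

(5, 7, 1, 1, 4)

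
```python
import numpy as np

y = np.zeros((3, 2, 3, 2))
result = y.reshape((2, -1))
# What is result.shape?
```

(2, 18)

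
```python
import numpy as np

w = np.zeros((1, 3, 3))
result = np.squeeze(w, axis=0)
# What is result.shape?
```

(3, 3)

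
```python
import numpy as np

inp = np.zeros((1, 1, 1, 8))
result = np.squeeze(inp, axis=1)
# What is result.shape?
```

(1, 1, 8)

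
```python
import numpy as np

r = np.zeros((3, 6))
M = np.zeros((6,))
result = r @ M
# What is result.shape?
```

(3,)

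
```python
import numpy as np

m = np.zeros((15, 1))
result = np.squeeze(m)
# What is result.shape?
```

(15,)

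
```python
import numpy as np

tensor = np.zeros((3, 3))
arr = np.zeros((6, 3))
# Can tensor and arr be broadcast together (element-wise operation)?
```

No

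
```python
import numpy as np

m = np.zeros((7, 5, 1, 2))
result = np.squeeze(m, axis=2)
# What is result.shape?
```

(7, 5, 2)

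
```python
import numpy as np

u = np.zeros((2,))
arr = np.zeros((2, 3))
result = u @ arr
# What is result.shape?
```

(3,)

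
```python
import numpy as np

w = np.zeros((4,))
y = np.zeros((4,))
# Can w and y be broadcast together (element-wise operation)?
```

Yes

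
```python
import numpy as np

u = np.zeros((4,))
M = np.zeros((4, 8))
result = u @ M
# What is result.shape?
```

(8,)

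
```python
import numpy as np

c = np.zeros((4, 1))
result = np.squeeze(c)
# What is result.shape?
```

(4,)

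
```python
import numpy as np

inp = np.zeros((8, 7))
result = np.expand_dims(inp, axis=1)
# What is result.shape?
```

(8, 1, 7)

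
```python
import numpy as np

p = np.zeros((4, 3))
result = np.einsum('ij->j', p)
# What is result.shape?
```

(3,)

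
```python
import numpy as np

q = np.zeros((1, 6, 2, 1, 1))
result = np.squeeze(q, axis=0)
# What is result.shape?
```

(6, 2, 1, 1)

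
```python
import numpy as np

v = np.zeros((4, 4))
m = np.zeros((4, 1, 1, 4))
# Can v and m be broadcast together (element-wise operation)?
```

Yes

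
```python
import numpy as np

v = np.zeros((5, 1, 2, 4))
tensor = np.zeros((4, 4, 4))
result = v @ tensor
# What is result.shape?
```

(5, 4, 2, 4)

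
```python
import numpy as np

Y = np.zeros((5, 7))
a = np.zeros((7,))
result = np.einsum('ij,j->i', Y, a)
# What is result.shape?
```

(5,)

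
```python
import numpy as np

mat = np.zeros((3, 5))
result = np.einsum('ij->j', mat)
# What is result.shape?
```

(5,)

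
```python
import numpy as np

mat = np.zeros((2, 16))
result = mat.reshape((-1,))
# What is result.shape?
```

(32,)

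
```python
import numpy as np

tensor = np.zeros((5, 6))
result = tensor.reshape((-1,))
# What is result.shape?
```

(30,)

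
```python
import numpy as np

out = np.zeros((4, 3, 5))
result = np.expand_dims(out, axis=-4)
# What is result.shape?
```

(1, 4, 3, 5)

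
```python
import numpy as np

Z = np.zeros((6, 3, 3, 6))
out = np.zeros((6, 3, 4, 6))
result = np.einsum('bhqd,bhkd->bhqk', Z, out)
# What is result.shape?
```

(6, 3, 3, 4)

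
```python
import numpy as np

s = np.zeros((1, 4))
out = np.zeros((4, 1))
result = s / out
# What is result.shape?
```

(4, 4)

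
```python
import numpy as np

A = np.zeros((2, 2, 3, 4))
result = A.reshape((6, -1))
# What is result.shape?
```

(6, 8)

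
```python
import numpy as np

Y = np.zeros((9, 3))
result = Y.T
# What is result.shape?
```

(3, 9)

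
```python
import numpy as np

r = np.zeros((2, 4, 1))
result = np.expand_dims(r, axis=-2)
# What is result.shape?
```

(2, 4, 1, 1)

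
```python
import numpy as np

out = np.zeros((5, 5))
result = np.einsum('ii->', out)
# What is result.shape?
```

()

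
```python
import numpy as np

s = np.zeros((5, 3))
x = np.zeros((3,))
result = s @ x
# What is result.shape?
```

(5,)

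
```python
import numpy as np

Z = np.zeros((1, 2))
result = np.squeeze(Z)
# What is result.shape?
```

(2,)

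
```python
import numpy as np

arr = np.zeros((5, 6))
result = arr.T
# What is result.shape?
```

(6, 5)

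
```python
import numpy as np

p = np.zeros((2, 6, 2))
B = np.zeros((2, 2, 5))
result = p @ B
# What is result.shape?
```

(2, 6, 5)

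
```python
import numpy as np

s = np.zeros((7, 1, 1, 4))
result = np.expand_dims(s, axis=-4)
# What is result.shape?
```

(7, 1, 1, 1, 4)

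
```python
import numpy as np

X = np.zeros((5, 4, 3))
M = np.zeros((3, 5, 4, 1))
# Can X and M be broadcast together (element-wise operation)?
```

Yes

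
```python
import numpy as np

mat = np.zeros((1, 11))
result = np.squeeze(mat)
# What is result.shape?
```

(11,)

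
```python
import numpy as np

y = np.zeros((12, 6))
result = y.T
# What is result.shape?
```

(6, 12)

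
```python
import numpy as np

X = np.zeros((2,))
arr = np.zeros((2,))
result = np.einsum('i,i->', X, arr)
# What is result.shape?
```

()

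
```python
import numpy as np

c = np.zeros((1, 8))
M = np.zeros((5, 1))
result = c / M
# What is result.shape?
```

(5, 8)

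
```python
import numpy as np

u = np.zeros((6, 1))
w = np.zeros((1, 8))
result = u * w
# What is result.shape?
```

(6, 8)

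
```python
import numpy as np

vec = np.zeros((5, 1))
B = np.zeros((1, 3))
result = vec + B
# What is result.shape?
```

(5, 3)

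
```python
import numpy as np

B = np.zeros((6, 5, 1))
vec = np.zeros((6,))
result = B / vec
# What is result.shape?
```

(6, 5, 6)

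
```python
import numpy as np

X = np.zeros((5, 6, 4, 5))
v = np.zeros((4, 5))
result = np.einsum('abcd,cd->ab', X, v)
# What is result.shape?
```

(5, 6)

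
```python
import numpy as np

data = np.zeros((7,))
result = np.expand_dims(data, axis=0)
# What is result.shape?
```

(1, 7)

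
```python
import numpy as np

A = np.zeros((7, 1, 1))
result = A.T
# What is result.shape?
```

(1, 1, 7)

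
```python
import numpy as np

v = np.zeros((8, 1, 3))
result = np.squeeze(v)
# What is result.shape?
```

(8, 3)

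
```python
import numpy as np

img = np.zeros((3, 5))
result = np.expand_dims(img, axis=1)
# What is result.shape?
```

(3, 1, 5)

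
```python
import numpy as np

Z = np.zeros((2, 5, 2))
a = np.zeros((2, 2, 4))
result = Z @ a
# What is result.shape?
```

(2, 5, 4)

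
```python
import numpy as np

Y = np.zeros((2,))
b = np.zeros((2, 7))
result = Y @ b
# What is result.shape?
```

(7,)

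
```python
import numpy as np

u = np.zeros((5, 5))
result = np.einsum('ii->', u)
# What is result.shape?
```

()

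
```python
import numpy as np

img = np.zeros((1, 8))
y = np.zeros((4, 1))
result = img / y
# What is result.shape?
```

(4, 8)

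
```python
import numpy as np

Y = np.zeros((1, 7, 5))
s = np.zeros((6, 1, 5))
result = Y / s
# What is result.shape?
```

(6, 7, 5)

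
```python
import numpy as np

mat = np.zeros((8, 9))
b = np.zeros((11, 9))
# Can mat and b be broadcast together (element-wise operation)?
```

No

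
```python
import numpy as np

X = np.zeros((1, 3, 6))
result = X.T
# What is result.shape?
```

(6, 3, 1)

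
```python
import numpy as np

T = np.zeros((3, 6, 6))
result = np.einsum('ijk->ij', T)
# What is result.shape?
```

(3, 6)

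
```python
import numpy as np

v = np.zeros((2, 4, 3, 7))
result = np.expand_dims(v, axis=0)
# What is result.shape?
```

(1, 2, 4, 3, 7)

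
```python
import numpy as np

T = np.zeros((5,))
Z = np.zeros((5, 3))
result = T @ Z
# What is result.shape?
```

(3,)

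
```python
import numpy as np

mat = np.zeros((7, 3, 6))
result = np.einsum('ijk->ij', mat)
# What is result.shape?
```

(7, 3)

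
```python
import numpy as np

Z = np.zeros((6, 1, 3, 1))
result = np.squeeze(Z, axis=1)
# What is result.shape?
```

(6, 3, 1)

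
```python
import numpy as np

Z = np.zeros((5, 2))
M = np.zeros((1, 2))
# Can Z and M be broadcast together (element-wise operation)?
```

Yes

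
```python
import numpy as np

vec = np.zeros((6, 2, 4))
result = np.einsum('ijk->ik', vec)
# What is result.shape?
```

(6, 4)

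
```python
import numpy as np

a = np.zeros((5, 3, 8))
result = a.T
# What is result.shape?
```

(8, 3, 5)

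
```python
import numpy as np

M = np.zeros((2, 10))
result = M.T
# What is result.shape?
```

(10, 2)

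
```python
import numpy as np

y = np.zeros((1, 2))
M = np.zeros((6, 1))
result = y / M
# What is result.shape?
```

(6, 2)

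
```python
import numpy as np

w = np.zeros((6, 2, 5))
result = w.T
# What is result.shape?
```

(5, 2, 6)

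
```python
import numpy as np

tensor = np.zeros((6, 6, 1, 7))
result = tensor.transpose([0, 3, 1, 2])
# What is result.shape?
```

(6, 7, 6, 1)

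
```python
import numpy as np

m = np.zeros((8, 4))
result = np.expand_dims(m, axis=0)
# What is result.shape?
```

(1, 8, 4)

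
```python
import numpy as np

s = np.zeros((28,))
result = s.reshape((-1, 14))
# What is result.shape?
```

(2, 14)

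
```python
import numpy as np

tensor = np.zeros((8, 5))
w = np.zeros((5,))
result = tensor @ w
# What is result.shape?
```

(8,)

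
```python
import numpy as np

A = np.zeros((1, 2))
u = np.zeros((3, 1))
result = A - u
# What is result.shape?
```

(3, 2)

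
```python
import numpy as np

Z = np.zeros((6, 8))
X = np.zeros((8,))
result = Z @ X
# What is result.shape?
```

(6,)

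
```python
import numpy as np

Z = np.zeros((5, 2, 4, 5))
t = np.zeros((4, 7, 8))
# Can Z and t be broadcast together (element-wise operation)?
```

No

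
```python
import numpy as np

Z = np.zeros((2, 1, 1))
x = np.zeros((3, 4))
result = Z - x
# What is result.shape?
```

(2, 3, 4)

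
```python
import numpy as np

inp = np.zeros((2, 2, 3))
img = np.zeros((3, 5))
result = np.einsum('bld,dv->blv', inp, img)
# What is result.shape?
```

(2, 2, 5)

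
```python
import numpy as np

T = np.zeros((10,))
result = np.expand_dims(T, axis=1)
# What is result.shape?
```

(10, 1)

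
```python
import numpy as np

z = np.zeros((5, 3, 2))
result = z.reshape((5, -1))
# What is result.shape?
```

(5, 6)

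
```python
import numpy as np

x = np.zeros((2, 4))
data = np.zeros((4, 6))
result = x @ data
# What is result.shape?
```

(2, 6)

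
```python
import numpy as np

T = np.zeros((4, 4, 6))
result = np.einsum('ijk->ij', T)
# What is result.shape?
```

(4, 4)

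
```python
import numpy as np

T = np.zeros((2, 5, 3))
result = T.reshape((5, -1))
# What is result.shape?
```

(5, 6)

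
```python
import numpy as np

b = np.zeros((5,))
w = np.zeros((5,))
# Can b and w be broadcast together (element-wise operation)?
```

Yes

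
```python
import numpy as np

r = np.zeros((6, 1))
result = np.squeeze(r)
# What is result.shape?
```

(6,)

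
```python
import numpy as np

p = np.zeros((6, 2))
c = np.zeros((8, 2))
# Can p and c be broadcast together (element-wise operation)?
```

No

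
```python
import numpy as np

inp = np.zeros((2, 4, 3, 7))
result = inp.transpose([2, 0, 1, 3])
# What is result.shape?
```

(3, 2, 4, 7)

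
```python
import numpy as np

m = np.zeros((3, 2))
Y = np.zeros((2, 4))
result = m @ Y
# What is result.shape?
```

(3, 4)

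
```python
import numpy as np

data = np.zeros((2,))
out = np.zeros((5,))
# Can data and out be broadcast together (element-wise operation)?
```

No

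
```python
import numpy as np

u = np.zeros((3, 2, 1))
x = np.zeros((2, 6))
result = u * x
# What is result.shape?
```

(3, 2, 6)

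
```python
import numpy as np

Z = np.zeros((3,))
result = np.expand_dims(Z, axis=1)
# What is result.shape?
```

(3, 1)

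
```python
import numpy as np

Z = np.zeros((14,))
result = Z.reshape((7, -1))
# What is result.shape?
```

(7, 2)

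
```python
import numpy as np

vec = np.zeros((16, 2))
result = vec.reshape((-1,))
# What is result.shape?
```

(32,)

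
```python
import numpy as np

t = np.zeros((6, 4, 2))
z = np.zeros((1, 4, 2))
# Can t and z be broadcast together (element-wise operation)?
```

Yes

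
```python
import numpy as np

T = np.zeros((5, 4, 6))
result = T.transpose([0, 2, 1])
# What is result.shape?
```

(5, 6, 4)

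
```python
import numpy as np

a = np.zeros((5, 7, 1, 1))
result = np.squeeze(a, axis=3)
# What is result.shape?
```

(5, 7, 1)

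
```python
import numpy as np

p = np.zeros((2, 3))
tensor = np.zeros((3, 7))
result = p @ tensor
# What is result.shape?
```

(2, 7)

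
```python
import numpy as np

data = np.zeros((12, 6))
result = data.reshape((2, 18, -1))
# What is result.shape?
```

(2, 18, 2)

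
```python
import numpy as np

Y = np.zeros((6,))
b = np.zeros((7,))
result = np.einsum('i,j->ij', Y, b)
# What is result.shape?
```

(6, 7)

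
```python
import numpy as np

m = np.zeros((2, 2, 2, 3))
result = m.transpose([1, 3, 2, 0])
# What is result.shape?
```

(2, 3, 2, 2)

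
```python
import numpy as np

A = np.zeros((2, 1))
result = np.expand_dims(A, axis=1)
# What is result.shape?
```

(2, 1, 1)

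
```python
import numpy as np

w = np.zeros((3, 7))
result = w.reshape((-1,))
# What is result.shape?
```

(21,)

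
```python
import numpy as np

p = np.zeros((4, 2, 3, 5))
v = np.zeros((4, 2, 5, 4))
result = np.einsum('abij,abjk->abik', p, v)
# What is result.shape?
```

(4, 2, 3, 4)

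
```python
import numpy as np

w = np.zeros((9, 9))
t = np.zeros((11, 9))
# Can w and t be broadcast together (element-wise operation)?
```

No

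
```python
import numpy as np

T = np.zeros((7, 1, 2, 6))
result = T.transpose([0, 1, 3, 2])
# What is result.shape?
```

(7, 1, 6, 2)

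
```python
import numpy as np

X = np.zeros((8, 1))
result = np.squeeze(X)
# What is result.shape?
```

(8,)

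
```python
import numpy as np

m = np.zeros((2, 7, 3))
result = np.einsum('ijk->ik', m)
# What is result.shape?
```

(2, 3)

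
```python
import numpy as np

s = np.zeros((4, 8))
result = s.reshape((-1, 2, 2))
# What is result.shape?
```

(8, 2, 2)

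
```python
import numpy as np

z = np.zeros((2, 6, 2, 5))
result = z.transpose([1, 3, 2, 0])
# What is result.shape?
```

(6, 5, 2, 2)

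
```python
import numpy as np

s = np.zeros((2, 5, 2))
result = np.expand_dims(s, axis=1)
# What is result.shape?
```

(2, 1, 5, 2)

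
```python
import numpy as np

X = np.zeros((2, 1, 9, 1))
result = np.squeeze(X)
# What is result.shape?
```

(2, 9)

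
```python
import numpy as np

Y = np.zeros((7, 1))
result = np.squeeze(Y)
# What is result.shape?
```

(7,)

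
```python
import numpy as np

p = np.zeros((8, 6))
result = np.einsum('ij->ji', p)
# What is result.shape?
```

(6, 8)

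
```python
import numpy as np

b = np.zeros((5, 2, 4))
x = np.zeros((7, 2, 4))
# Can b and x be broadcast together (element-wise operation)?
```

No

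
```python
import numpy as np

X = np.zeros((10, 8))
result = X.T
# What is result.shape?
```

(8, 10)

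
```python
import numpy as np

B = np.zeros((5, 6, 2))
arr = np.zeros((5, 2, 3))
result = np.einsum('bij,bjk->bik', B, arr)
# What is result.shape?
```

(5, 6, 3)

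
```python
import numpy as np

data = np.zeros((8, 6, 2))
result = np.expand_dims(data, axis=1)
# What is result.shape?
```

(8, 1, 6, 2)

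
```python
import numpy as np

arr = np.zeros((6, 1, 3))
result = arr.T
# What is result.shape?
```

(3, 1, 6)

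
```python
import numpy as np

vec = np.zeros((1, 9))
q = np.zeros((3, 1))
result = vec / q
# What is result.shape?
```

(3, 9)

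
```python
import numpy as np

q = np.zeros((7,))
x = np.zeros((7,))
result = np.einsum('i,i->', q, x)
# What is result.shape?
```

()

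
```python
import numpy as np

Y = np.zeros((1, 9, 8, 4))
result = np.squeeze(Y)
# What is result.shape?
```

(9, 8, 4)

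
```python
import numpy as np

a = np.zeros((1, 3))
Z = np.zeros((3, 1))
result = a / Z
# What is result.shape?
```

(3, 3)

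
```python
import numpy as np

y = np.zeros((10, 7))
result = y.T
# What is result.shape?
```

(7, 10)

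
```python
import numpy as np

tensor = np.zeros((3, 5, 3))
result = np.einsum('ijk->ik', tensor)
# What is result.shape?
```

(3, 3)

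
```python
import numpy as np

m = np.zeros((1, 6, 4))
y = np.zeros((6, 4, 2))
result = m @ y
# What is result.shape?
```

(6, 6, 2)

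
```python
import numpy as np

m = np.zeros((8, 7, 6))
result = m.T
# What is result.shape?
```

(6, 7, 8)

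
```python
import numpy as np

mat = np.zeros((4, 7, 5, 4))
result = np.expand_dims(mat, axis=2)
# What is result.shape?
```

(4, 7, 1, 5, 4)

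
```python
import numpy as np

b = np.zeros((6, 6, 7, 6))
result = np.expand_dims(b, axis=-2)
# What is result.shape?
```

(6, 6, 7, 1, 6)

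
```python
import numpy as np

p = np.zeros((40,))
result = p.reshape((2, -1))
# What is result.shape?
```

(2, 20)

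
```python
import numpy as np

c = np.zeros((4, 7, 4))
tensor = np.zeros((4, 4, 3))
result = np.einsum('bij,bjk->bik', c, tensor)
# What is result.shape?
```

(4, 7, 3)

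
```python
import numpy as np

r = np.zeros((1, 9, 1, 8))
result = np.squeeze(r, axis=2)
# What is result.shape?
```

(1, 9, 8)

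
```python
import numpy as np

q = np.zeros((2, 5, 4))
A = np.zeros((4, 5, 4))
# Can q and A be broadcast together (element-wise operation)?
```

No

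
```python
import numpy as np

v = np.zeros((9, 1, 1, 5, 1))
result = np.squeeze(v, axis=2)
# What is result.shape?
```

(9, 1, 5, 1)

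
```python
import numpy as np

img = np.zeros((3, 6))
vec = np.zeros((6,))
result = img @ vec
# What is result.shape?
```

(3,)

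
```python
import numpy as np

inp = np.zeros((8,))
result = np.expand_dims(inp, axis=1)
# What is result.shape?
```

(8, 1)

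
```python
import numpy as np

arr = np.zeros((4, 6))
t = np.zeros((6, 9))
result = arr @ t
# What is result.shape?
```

(4, 9)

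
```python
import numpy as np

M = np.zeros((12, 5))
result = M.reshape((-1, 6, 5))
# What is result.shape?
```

(2, 6, 5)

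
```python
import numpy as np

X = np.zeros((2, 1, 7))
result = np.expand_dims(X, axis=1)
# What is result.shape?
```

(2, 1, 1, 7)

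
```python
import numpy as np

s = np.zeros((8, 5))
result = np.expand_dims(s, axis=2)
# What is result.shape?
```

(8, 5, 1)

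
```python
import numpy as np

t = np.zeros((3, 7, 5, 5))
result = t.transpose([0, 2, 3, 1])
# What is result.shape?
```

(3, 5, 5, 7)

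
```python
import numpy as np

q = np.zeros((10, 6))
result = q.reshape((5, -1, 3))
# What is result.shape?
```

(5, 4, 3)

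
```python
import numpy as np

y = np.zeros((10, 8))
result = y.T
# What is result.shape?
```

(8, 10)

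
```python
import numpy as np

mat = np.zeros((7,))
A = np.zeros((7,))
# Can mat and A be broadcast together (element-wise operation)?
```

Yes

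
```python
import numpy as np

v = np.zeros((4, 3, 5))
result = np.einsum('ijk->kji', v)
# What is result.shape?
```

(5, 3, 4)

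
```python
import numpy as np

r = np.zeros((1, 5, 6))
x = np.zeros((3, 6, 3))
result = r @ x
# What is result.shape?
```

(3, 5, 3)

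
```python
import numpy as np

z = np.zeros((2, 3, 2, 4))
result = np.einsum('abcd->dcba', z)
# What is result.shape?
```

(4, 2, 3, 2)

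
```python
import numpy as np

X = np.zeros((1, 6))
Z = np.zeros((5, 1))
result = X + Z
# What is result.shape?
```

(5, 6)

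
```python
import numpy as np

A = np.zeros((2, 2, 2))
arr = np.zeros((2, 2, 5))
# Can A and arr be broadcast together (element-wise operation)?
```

No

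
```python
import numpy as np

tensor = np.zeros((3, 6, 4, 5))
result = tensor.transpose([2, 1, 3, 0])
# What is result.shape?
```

(4, 6, 5, 3)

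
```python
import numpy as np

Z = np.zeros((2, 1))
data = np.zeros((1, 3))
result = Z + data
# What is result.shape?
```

(2, 3)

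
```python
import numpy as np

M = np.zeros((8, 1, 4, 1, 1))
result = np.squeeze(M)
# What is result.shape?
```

(8, 4)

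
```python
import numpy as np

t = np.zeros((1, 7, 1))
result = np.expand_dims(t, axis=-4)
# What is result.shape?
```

(1, 1, 7, 1)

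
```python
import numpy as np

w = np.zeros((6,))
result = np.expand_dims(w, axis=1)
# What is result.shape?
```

(6, 1)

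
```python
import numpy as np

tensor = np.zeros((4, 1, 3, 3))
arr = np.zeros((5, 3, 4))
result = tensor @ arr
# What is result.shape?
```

(4, 5, 3, 4)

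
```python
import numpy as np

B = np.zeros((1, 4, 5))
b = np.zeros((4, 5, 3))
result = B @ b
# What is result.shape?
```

(4, 4, 3)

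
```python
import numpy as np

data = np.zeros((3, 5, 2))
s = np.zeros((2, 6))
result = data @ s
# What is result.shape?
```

(3, 5, 6)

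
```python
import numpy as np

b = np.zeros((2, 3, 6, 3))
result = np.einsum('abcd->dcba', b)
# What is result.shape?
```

(3, 6, 3, 2)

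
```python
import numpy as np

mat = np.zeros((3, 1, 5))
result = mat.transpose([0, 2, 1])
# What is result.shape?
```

(3, 5, 1)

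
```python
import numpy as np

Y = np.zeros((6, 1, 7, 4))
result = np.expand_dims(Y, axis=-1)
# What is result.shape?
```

(6, 1, 7, 4, 1)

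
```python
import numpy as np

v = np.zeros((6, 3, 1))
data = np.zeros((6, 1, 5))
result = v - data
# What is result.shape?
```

(6, 3, 5)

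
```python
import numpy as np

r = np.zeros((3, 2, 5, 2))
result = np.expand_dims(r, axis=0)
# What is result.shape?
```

(1, 3, 2, 5, 2)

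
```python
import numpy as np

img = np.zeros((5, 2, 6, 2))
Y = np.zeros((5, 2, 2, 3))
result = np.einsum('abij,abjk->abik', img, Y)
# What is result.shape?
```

(5, 2, 6, 3)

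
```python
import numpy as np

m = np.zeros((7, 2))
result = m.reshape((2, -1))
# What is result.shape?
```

(2, 7)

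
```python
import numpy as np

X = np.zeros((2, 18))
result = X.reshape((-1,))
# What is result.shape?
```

(36,)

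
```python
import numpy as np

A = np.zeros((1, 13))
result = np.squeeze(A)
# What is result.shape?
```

(13,)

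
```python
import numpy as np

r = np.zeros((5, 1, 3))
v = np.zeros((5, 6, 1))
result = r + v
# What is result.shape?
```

(5, 6, 3)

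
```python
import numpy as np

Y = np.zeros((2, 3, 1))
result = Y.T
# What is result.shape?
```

(1, 3, 2)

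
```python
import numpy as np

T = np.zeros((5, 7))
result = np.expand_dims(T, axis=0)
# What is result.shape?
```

(1, 5, 7)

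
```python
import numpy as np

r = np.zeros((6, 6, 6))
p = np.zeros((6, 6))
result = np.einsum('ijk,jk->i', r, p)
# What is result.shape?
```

(6,)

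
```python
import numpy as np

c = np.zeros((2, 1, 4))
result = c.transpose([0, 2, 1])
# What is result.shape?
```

(2, 4, 1)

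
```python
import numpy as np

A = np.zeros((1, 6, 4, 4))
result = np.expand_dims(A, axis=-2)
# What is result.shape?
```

(1, 6, 4, 1, 4)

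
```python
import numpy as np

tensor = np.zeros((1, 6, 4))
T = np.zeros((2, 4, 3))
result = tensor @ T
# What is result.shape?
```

(2, 6, 3)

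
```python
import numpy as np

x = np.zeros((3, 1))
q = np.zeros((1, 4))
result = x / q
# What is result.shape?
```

(3, 4)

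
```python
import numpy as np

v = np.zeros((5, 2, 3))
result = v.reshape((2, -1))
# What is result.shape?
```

(2, 15)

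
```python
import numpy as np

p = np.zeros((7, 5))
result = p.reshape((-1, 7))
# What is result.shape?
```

(5, 7)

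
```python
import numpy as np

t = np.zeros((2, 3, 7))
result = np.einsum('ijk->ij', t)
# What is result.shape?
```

(2, 3)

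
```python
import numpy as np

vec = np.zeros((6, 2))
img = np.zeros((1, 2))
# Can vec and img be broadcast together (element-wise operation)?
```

Yes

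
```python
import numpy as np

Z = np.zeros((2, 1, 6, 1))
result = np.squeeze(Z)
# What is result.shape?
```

(2, 6)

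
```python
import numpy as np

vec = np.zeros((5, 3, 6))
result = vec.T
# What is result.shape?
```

(6, 3, 5)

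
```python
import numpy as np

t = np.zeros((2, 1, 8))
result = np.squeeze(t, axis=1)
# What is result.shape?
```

(2, 8)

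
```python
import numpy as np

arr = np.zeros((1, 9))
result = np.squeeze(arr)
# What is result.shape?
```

(9,)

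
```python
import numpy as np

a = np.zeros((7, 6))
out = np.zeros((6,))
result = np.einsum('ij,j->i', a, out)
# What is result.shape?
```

(7,)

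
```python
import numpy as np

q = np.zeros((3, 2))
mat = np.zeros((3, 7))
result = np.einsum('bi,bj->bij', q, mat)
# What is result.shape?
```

(3, 2, 7)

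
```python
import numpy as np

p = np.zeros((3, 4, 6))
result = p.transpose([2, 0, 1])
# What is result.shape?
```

(6, 3, 4)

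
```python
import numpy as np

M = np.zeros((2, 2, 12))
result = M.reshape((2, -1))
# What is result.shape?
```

(2, 24)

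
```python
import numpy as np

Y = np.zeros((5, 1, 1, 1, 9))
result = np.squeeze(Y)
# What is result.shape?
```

(5, 9)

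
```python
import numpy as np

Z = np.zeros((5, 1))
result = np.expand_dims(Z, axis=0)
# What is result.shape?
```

(1, 5, 1)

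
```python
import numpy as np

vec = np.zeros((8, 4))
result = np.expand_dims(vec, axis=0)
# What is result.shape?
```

(1, 8, 4)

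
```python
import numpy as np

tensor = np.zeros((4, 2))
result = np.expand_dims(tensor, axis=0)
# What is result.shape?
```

(1, 4, 2)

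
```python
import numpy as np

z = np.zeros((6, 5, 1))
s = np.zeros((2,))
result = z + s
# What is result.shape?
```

(6, 5, 2)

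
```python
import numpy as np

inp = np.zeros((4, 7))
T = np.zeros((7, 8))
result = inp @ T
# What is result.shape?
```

(4, 8)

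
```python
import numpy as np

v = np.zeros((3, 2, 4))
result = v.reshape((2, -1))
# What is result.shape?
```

(2, 12)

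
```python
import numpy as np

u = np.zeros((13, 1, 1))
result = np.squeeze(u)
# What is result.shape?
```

(13,)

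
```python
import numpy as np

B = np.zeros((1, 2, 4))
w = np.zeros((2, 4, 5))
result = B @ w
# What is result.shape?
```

(2, 2, 5)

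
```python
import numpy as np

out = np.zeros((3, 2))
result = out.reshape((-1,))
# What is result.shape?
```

(6,)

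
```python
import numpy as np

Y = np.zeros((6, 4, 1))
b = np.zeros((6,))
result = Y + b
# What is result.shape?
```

(6, 4, 6)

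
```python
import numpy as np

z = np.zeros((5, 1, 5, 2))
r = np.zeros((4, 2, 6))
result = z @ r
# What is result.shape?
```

(5, 4, 5, 6)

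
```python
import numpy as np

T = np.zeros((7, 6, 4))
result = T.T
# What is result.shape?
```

(4, 6, 7)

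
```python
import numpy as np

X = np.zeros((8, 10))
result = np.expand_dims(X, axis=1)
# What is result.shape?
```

(8, 1, 10)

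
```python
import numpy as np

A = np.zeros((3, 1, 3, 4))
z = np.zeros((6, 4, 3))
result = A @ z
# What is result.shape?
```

(3, 6, 3, 3)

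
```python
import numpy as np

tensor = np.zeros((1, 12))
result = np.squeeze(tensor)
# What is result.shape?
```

(12,)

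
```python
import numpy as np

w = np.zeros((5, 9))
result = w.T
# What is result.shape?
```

(9, 5)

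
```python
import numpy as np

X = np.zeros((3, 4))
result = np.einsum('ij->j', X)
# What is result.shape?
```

(4,)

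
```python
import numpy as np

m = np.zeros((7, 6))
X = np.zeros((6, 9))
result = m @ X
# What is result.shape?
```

(7, 9)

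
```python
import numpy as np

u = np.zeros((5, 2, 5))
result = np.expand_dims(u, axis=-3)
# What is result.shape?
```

(5, 1, 2, 5)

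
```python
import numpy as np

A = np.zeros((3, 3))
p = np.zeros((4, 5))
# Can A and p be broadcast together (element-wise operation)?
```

No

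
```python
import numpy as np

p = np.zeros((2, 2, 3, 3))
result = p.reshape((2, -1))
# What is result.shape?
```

(2, 18)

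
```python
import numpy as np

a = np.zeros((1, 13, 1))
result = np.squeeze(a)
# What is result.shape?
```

(13,)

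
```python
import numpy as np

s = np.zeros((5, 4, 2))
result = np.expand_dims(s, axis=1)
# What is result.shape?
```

(5, 1, 4, 2)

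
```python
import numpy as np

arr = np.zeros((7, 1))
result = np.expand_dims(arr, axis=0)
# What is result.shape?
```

(1, 7, 1)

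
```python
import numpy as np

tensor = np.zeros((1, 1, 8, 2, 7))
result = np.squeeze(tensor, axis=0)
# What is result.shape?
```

(1, 8, 2, 7)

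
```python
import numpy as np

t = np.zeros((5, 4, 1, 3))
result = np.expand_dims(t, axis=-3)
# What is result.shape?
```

(5, 4, 1, 1, 3)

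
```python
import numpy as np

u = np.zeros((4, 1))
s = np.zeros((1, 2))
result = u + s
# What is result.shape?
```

(4, 2)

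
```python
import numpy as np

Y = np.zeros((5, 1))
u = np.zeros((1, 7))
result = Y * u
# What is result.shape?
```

(5, 7)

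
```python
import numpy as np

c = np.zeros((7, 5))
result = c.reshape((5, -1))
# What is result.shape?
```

(5, 7)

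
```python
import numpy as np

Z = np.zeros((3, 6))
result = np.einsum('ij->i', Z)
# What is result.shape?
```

(3,)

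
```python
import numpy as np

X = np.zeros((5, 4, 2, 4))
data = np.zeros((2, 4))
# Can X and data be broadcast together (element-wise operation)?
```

Yes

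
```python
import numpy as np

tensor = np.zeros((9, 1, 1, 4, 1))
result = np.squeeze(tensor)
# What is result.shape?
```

(9, 4)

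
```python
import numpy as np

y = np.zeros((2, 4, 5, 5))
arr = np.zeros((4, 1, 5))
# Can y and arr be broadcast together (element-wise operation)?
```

Yes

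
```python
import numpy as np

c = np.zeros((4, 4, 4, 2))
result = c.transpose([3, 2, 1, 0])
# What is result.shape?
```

(2, 4, 4, 4)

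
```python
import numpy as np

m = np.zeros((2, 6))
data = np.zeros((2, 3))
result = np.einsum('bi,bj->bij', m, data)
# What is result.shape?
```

(2, 6, 3)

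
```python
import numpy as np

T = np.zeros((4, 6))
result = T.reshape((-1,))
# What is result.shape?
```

(24,)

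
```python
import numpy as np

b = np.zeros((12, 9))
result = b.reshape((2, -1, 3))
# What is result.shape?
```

(2, 18, 3)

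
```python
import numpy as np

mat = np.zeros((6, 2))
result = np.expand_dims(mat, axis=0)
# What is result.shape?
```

(1, 6, 2)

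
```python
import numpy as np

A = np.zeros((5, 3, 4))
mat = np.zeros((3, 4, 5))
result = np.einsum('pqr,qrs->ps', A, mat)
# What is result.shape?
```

(5, 5)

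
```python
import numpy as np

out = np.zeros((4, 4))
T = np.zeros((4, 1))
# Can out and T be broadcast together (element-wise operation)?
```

Yes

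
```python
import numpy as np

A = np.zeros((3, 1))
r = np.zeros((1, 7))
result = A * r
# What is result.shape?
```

(3, 7)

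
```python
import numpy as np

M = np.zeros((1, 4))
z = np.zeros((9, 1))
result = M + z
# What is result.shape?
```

(9, 4)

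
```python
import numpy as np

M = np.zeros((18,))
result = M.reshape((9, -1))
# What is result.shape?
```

(9, 2)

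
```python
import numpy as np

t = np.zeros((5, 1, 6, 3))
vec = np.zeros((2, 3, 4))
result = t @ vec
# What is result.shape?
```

(5, 2, 6, 4)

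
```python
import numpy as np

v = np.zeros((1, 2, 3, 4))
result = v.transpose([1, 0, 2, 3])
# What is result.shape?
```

(2, 1, 3, 4)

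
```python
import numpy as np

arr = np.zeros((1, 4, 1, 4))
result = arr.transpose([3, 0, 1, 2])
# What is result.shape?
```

(4, 1, 4, 1)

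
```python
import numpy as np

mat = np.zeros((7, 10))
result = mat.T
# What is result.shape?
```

(10, 7)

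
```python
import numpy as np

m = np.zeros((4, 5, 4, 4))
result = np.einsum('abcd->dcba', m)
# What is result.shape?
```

(4, 4, 5, 4)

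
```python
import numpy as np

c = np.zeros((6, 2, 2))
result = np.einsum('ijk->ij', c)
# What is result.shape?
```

(6, 2)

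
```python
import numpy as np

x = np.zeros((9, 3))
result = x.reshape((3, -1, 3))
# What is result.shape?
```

(3, 3, 3)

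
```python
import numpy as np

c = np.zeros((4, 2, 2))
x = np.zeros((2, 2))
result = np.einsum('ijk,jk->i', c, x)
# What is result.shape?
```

(4,)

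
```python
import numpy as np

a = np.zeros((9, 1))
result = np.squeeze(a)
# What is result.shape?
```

(9,)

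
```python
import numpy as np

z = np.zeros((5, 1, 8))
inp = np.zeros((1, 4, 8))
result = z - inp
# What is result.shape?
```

(5, 4, 8)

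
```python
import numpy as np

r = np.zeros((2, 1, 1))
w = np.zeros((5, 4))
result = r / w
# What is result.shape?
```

(2, 5, 4)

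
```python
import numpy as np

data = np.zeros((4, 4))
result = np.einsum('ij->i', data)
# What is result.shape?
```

(4,)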